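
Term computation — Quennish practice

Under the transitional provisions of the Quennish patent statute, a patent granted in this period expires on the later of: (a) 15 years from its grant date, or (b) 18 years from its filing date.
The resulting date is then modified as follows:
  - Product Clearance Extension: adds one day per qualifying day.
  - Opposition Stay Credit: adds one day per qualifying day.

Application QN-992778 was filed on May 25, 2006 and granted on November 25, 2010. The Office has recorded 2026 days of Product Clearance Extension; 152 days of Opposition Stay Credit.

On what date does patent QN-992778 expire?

2031-11-12

(a) grant + 15 years → 25 November 2025.
(b) filing + 18 years → 25 May 2024.
Later of the two: 25 November 2025.
Product Clearance Extension: +2026 days → 13 June 2031.
Opposition Stay Credit: +152 days → 12 November 2031.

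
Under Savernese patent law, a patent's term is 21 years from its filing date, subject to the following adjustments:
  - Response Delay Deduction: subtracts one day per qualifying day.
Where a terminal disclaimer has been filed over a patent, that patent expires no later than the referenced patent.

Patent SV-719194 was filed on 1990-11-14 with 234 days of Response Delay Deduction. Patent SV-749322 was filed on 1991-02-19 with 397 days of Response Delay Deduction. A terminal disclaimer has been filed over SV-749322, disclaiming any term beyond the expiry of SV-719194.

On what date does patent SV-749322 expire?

January 18, 2011

Natural term of SV-749322:
  Base: filing + 21 years → 19 February 2012.
  Response Delay Deduction: −397 days → 18 January 2011.
Expiry of referenced patent SV-719194:
  Base: filing + 21 years → 14 November 2011.
  Response Delay Deduction: −234 days → 25 March 2011.
Terminal disclaimer: SV-749322 expires on the earlier of 18 January 2011 and 25 March 2011.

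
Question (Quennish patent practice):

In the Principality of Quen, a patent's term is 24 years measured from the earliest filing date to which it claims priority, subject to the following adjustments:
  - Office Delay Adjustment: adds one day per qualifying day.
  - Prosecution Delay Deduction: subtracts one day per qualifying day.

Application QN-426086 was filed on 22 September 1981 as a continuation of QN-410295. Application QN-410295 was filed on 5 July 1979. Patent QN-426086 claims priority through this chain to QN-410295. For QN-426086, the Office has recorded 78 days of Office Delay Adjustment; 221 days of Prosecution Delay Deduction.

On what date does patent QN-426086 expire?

February 12, 2003

Earliest priority filing: 5 July 1979.
Base term: 5 July 1979 + 24 years → 5 July 2003.
Office Delay Adjustment: +78 days → 21 September 2003.
Prosecution Delay Deduction: −221 days → 12 February 2003.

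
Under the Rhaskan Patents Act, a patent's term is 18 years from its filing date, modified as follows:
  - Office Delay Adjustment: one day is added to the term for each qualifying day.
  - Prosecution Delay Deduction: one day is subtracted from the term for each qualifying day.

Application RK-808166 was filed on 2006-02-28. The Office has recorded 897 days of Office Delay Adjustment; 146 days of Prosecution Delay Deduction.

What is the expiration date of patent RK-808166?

Base term: filing date + 18 years → 28 February 2024.
Office Delay Adjustment: +897 days → 13 August 2026.
Prosecution Delay Deduction: −146 days → 20 March 2026.

2026-03-20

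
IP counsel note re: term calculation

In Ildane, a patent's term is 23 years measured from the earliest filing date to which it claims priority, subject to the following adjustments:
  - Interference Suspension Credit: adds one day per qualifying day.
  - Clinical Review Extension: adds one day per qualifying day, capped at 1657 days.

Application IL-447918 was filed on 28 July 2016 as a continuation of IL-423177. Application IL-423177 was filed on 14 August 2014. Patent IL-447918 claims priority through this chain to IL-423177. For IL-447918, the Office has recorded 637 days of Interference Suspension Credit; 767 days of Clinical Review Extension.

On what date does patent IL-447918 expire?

Earliest priority filing: 14 August 2014.
Base term: 14 August 2014 + 23 years → 14 August 2037.
Interference Suspension Credit: +637 days → 13 May 2039.
Clinical Review Extension: 767 days (within the 1657-day cap) → +767 days → 18 June 2041.

June 18, 2041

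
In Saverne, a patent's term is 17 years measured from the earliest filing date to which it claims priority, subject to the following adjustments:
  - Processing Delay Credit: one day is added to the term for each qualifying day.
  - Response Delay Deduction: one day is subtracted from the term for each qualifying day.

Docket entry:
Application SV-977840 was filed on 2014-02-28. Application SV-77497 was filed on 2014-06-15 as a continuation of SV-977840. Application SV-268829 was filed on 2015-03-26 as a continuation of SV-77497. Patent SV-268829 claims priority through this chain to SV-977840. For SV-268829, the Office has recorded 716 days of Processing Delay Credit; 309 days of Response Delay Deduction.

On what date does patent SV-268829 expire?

2032-04-10

Earliest priority filing: 28 February 2014.
Base term: 28 February 2014 + 17 years → 28 February 2031.
Processing Delay Credit: +716 days → 13 February 2033.
Response Delay Deduction: −309 days → 10 April 2032.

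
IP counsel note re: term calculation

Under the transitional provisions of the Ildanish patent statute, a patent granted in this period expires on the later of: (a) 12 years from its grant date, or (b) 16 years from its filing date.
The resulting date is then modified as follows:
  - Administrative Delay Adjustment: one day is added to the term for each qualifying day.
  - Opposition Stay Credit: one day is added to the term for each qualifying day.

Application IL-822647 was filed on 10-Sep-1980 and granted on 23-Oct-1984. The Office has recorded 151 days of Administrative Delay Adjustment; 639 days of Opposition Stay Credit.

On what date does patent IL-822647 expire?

(a) grant + 12 years → 23 October 1996.
(b) filing + 16 years → 10 September 1996.
Later of the two: 23 October 1996.
Administrative Delay Adjustment: +151 days → 23 March 1997.
Opposition Stay Credit: +639 days → 22 December 1998.

1998-12-22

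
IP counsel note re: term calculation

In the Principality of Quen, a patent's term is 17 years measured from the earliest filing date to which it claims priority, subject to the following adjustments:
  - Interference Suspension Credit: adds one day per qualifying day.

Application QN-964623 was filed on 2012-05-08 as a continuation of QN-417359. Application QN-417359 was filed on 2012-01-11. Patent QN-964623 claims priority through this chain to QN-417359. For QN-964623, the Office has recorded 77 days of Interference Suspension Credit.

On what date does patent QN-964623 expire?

Earliest priority filing: 11 January 2012.
Base term: 11 January 2012 + 17 years → 11 January 2029.
Interference Suspension Credit: +77 days → 29 March 2029.

March 29, 2029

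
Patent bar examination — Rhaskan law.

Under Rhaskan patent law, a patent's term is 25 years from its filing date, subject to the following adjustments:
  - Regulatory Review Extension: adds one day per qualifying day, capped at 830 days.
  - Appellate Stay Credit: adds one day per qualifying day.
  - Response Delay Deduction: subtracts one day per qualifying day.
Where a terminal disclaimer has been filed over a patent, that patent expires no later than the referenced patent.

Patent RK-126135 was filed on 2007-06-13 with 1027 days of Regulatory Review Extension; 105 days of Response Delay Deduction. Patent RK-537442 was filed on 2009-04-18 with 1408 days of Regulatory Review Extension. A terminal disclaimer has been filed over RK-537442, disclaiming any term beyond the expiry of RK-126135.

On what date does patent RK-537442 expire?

Natural term of RK-537442:
  Base: filing + 25 years → 18 April 2034.
  Regulatory Review Extension: 1408 days claimed exceeds the 830-day cap, so +830 days → 26 July 2036.
Expiry of referenced patent RK-126135:
  Base: filing + 25 years → 13 June 2032.
  Regulatory Review Extension: 1027 days claimed exceeds the 830-day cap, so +830 days → 21 September 2034.
  Response Delay Deduction: −105 days → 8 June 2034.
Terminal disclaimer: RK-537442 expires on the earlier of 26 July 2036 and 8 June 2034.

June 8, 2034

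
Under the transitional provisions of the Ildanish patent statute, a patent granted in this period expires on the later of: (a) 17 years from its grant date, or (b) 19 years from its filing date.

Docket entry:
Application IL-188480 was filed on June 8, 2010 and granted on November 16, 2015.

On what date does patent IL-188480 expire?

(a) grant + 17 years → 16 November 2032.
(b) filing + 19 years → 8 June 2029.
Later of the two: 16 November 2032.

2032-11-16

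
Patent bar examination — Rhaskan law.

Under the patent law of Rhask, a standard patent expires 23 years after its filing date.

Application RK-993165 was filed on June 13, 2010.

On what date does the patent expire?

Filing date + 23 years → 13 June 2033.

June 13, 2033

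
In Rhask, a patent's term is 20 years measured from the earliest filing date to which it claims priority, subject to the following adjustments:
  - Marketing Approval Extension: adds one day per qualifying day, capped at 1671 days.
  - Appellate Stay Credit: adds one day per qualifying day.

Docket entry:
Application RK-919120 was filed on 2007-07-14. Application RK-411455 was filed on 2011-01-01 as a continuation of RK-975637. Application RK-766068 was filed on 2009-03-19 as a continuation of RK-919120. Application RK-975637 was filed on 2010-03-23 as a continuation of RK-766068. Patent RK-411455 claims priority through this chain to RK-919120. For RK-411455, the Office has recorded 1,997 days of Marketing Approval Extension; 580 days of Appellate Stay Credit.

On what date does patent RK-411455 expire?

Earliest priority filing: 14 July 2007.
Base term: 14 July 2007 + 20 years → 14 July 2027.
Marketing Approval Extension: 1997 days claimed exceeds the 1671-day cap, so +1671 days → 9 February 2032.
Appellate Stay Credit: +580 days → 11 September 2033.

September 11, 2033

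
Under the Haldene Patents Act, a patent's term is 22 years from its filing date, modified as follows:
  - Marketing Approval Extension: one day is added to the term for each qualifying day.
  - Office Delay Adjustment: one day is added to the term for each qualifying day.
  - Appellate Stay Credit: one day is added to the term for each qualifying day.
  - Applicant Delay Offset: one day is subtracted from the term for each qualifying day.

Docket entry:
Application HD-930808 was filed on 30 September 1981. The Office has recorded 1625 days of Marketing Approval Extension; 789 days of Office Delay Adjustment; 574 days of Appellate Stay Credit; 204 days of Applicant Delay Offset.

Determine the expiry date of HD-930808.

2011-05-15

Base term: filing date + 22 years → 30 September 2003.
Marketing Approval Extension: +1625 days → 12 March 2008.
Office Delay Adjustment: +789 days → 10 May 2010.
Appellate Stay Credit: +574 days → 5 December 2011.
Applicant Delay Offset: −204 days → 15 May 2011.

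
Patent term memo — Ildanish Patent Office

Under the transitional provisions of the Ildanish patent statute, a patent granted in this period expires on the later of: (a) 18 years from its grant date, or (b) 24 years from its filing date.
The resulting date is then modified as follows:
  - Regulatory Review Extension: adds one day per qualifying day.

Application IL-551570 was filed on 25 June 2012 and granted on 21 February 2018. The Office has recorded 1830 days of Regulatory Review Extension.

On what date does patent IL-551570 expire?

2041-06-29

(a) grant + 18 years → 21 February 2036.
(b) filing + 24 years → 25 June 2036.
Later of the two: 25 June 2036.
Regulatory Review Extension: +1830 days → 29 June 2041.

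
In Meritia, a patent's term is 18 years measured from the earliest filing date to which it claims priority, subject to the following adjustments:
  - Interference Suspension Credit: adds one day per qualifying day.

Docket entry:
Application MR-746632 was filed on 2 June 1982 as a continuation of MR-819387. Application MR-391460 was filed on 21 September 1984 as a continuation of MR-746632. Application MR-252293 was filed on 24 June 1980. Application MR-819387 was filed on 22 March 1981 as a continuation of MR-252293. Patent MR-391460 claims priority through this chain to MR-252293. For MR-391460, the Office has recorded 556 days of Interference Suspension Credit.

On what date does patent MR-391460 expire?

2000-01-01

Earliest priority filing: 24 June 1980.
Base term: 24 June 1980 + 18 years → 24 June 1998.
Interference Suspension Credit: +556 days → 1 January 2000.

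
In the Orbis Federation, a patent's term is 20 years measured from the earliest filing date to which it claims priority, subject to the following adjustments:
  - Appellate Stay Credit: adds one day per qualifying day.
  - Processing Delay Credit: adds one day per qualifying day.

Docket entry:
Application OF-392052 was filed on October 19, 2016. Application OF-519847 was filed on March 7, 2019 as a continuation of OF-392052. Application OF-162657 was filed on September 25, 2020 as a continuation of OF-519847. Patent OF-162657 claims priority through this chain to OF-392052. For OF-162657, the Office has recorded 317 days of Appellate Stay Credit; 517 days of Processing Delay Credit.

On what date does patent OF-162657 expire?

2039-01-31

Earliest priority filing: 19 October 2016.
Base term: 19 October 2016 + 20 years → 19 October 2036.
Appellate Stay Credit: +317 days → 1 September 2037.
Processing Delay Credit: +517 days → 31 January 2039.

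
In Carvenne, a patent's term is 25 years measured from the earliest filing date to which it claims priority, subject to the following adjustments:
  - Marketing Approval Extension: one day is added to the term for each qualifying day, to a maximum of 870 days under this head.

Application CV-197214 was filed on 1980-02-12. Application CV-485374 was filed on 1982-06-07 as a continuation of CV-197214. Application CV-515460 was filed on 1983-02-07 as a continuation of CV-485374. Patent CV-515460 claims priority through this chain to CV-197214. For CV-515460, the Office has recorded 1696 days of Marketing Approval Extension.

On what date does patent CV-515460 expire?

July 2, 2007

Earliest priority filing: 12 February 1980.
Base term: 12 February 1980 + 25 years → 12 February 2005.
Marketing Approval Extension: 1696 days claimed exceeds the 870-day cap, so +870 days → 2 July 2007.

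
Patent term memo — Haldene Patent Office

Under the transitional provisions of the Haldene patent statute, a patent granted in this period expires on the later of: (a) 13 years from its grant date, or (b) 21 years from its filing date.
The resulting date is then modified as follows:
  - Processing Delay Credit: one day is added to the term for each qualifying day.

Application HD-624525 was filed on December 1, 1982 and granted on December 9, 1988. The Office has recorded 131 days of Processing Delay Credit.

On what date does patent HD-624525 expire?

April 10, 2004

(a) grant + 13 years → 9 December 2001.
(b) filing + 21 years → 1 December 2003.
Later of the two: 1 December 2003.
Processing Delay Credit: +131 days → 10 April 2004.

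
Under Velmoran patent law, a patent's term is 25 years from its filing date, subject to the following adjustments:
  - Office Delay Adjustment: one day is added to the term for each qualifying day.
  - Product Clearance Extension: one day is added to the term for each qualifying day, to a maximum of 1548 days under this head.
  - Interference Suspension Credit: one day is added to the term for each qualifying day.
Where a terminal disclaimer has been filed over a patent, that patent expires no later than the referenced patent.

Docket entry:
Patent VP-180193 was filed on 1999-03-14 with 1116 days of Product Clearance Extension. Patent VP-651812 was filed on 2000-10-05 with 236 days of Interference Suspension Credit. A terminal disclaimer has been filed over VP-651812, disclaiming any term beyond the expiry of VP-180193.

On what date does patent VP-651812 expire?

Natural term of VP-651812:
  Base: filing + 25 years → 5 October 2025.
  Interference Suspension Credit: +236 days → 29 May 2026.
Expiry of referenced patent VP-180193:
  Base: filing + 25 years → 14 March 2024.
  Product Clearance Extension: 1116 days (within the 1548-day cap) → +1116 days → 4 April 2027.
Terminal disclaimer: VP-651812 expires on the earlier of 29 May 2026 and 4 April 2027.

May 29, 2026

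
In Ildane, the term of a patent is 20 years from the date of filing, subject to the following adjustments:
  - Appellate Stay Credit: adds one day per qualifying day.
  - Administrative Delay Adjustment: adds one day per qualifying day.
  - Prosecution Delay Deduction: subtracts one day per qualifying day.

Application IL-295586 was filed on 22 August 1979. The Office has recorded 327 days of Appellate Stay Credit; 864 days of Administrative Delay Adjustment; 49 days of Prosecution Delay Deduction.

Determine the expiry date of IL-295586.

Base term: filing date + 20 years → 22 August 1999.
Appellate Stay Credit: +327 days → 14 July 2000.
Administrative Delay Adjustment: +864 days → 25 November 2002.
Prosecution Delay Deduction: −49 days → 7 October 2002.

2002-10-07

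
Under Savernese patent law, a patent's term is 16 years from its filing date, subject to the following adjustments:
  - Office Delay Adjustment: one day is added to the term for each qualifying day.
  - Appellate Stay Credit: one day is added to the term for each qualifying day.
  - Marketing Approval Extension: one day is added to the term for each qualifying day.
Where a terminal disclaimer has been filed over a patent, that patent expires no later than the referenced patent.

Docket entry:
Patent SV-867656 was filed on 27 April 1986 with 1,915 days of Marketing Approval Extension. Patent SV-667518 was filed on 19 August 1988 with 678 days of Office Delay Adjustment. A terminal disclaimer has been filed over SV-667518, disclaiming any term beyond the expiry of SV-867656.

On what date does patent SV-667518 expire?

Natural term of SV-667518:
  Base: filing + 16 years → 19 August 2004.
  Office Delay Adjustment: +678 days → 28 June 2006.
Expiry of referenced patent SV-867656:
  Base: filing + 16 years → 27 April 2002.
  Marketing Approval Extension: +1915 days → 25 July 2007.
Terminal disclaimer: SV-667518 expires on the earlier of 28 June 2006 and 25 July 2007.

June 28, 2006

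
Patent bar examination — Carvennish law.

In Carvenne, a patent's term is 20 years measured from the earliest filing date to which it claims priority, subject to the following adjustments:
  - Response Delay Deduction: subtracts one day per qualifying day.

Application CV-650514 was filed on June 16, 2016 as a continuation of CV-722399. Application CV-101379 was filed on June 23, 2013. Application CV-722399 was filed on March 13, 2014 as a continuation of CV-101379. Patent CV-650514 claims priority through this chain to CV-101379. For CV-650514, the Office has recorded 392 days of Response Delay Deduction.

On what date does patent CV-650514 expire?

2032-05-27

Earliest priority filing: 23 June 2013.
Base term: 23 June 2013 + 20 years → 23 June 2033.
Response Delay Deduction: −392 days → 27 May 2032.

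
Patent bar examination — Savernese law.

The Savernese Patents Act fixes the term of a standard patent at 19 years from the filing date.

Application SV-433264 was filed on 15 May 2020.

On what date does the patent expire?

2039-05-15

Filing date + 19 years → 15 May 2039.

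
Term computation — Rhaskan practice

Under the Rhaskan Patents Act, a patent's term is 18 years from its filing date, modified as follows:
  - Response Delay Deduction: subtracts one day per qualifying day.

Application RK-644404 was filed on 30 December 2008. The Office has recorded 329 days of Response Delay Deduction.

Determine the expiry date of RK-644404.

Base term: filing date + 18 years → 30 December 2026.
Response Delay Deduction: −329 days → 4 February 2026.

2026-02-04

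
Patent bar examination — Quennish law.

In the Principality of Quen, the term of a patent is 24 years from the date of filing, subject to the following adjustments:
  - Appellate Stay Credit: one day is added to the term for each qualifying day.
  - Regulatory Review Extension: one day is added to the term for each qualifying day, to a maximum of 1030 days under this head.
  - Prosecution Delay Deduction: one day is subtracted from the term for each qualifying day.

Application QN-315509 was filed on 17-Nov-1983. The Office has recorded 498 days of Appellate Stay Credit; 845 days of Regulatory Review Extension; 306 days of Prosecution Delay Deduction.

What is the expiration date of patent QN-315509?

Base term: filing date + 24 years → 17 November 2007.
Appellate Stay Credit: +498 days → 29 March 2009.
Regulatory Review Extension: 845 days (within the 1030-day cap) → +845 days → 22 July 2011.
Prosecution Delay Deduction: −306 days → 19 September 2010.

September 19, 2010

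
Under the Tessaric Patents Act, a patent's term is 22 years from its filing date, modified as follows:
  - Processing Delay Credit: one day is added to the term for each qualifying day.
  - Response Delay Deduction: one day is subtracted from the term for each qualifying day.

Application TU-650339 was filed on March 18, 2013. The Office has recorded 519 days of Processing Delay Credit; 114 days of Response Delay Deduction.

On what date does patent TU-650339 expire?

2036-04-26

Base term: filing date + 22 years → 18 March 2035.
Processing Delay Credit: +519 days → 18 August 2036.
Response Delay Deduction: −114 days → 26 April 2036.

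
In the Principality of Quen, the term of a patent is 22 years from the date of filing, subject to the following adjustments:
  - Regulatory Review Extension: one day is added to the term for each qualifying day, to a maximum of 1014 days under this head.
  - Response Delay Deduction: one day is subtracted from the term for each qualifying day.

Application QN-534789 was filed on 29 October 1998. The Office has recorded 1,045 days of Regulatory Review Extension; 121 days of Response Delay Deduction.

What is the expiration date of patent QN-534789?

2023-04-10

Base term: filing date + 22 years → 29 October 2020.
Regulatory Review Extension: 1045 days claimed exceeds the 1014-day cap, so +1014 days → 9 August 2023.
Response Delay Deduction: −121 days → 10 April 2023.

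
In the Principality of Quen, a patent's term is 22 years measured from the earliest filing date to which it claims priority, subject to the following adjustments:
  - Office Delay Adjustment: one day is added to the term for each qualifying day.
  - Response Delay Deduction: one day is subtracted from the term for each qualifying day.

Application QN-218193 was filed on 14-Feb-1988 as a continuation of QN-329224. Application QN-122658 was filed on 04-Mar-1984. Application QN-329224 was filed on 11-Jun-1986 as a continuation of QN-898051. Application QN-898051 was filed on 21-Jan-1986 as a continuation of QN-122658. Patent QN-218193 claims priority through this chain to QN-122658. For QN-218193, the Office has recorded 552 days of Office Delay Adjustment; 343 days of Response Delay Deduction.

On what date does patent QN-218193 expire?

Earliest priority filing: 4 March 1984.
Base term: 4 March 1984 + 22 years → 4 March 2006.
Office Delay Adjustment: +552 days → 7 September 2007.
Response Delay Deduction: −343 days → 29 September 2006.

September 29, 2006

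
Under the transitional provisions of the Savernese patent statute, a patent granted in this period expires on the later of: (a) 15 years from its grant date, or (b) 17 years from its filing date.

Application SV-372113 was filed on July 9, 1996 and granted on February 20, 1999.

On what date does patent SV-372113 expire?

(a) grant + 15 years → 20 February 2014.
(b) filing + 17 years → 9 July 2013.
Later of the two: 20 February 2014.

February 20, 2014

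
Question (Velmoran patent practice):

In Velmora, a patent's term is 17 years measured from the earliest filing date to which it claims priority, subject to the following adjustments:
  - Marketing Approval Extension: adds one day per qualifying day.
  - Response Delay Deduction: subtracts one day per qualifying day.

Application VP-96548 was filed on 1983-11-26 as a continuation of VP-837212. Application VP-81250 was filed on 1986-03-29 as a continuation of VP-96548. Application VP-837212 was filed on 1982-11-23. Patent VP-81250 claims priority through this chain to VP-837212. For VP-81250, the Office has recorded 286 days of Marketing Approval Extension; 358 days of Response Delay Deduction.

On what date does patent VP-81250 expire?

September 12, 1999

Earliest priority filing: 23 November 1982.
Base term: 23 November 1982 + 17 years → 23 November 1999.
Marketing Approval Extension: +286 days → 4 September 2000.
Response Delay Deduction: −358 days → 12 September 1999.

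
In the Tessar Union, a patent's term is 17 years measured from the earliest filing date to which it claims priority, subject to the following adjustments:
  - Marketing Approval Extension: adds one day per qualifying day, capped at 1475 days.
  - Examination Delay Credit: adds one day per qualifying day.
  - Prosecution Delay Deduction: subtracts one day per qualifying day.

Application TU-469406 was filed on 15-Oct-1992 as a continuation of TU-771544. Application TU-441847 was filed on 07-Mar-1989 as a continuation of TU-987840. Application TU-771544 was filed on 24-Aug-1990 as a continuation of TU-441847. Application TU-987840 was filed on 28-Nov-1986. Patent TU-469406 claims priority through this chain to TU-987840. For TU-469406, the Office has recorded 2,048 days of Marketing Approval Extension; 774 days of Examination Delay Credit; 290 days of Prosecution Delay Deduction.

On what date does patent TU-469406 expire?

2009-04-09

Earliest priority filing: 28 November 1986.
Base term: 28 November 1986 + 17 years → 28 November 2003.
Marketing Approval Extension: 2048 days claimed exceeds the 1475-day cap, so +1475 days → 12 December 2007.
Examination Delay Credit: +774 days → 24 January 2010.
Prosecution Delay Deduction: −290 days → 9 April 2009.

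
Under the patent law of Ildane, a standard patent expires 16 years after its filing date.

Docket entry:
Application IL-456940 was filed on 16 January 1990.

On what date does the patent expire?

Filing date + 16 years → 16 January 2006.

2006-01-16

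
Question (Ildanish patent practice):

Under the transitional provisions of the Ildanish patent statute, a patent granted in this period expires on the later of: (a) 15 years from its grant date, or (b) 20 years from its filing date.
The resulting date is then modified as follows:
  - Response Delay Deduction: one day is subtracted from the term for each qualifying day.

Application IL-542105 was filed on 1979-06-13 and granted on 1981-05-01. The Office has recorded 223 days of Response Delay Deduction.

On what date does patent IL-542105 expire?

November 2, 1998

(a) grant + 15 years → 1 May 1996.
(b) filing + 20 years → 13 June 1999.
Later of the two: 13 June 1999.
Response Delay Deduction: −223 days → 2 November 1998.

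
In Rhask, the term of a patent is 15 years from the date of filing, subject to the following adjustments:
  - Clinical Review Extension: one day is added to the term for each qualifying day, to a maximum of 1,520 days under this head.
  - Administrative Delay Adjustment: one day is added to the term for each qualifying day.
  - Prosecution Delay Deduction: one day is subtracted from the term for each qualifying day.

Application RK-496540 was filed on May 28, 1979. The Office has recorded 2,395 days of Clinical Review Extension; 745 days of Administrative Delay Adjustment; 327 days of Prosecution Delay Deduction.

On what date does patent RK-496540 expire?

Base term: filing date + 15 years → 28 May 1994.
Clinical Review Extension: 2395 days claimed exceeds the 1520-day cap, so +1520 days → 26 July 1998.
Administrative Delay Adjustment: +745 days → 9 August 2000.
Prosecution Delay Deduction: −327 days → 17 September 1999.

September 17, 1999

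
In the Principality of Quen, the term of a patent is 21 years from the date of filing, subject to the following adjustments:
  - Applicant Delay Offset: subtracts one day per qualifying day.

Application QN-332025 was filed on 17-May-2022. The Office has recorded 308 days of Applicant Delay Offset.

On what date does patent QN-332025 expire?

Base term: filing date + 21 years → 17 May 2043.
Applicant Delay Offset: −308 days → 13 July 2042.

2042-07-13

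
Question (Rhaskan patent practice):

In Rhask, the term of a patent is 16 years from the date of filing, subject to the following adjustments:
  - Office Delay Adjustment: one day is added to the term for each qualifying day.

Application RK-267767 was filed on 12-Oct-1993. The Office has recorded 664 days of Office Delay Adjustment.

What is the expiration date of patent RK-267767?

2011-08-07

Base term: filing date + 16 years → 12 October 2009.
Office Delay Adjustment: +664 days → 7 August 2011.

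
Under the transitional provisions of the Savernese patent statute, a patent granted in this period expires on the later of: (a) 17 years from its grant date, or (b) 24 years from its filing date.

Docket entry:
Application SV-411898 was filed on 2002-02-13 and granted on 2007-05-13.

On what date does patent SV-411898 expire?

(a) grant + 17 years → 13 May 2024.
(b) filing + 24 years → 13 February 2026.
Later of the two: 13 February 2026.

2026-02-13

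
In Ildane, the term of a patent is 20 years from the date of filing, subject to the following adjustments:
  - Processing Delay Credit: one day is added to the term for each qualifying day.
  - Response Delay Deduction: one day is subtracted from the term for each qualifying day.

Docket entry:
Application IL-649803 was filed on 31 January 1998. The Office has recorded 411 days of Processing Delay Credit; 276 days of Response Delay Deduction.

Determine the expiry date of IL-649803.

June 15, 2018

Base term: filing date + 20 years → 31 January 2018.
Processing Delay Credit: +411 days → 18 March 2019.
Response Delay Deduction: −276 days → 15 June 2018.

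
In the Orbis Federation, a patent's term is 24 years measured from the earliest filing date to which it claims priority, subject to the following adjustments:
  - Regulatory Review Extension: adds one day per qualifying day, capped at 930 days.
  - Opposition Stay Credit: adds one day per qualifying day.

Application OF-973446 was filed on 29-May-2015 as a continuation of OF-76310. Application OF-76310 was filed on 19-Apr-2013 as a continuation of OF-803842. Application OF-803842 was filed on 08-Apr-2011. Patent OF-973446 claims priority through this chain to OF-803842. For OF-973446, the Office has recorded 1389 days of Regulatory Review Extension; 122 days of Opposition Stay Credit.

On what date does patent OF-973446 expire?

Earliest priority filing: 8 April 2011.
Base term: 8 April 2011 + 24 years → 8 April 2035.
Regulatory Review Extension: 1389 days claimed exceeds the 930-day cap, so +930 days → 24 October 2037.
Opposition Stay Credit: +122 days → 23 February 2038.

February 23, 2038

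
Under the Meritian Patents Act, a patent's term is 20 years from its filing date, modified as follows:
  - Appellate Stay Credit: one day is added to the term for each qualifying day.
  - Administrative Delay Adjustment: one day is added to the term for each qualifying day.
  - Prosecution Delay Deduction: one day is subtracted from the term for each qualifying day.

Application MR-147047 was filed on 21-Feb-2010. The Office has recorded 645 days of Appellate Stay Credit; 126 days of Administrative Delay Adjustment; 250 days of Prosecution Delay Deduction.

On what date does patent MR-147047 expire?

2031-07-27

Base term: filing date + 20 years → 21 February 2030.
Appellate Stay Credit: +645 days → 28 November 2031.
Administrative Delay Adjustment: +126 days → 2 April 2032.
Prosecution Delay Deduction: −250 days → 27 July 2031.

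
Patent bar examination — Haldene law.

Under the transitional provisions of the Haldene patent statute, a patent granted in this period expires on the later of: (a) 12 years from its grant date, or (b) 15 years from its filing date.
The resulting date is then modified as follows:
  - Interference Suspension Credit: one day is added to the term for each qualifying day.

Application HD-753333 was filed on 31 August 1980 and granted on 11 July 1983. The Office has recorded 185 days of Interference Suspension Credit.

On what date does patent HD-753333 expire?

March 3, 1996

(a) grant + 12 years → 11 July 1995.
(b) filing + 15 years → 31 August 1995.
Later of the two: 31 August 1995.
Interference Suspension Credit: +185 days → 3 March 1996.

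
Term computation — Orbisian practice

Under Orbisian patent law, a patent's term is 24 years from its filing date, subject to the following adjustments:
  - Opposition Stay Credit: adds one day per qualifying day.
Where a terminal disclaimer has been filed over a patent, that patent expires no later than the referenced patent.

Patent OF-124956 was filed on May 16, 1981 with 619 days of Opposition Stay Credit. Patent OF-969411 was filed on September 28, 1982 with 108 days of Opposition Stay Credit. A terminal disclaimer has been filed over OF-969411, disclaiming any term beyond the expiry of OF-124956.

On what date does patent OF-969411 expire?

January 14, 2007

Natural term of OF-969411:
  Base: filing + 24 years → 28 September 2006.
  Opposition Stay Credit: +108 days → 14 January 2007.
Expiry of referenced patent OF-124956:
  Base: filing + 24 years → 16 May 2005.
  Opposition Stay Credit: +619 days → 25 January 2007.
Terminal disclaimer: OF-969411 expires on the earlier of 14 January 2007 and 25 January 2007.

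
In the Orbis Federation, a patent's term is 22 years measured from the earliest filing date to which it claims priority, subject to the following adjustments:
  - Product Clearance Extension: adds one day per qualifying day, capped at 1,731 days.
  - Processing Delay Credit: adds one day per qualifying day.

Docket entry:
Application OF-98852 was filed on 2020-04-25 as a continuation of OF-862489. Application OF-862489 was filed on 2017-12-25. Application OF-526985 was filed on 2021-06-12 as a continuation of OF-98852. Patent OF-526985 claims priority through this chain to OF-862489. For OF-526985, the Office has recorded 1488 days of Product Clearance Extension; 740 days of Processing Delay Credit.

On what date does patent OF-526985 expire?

Earliest priority filing: 25 December 2017.
Base term: 25 December 2017 + 22 years → 25 December 2039.
Product Clearance Extension: 1488 days (within the 1731-day cap) → +1488 days → 21 January 2044.
Processing Delay Credit: +740 days → 30 January 2046.

2046-01-30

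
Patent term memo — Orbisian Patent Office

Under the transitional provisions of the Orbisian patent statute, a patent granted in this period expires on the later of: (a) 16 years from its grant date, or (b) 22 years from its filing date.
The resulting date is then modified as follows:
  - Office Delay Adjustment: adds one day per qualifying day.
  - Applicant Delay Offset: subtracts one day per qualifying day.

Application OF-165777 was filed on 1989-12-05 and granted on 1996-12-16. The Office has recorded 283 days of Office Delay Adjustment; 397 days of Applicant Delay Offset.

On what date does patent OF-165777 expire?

August 24, 2012

(a) grant + 16 years → 16 December 2012.
(b) filing + 22 years → 5 December 2011.
Later of the two: 16 December 2012.
Office Delay Adjustment: +283 days → 25 September 2013.
Applicant Delay Offset: −397 days → 24 August 2012.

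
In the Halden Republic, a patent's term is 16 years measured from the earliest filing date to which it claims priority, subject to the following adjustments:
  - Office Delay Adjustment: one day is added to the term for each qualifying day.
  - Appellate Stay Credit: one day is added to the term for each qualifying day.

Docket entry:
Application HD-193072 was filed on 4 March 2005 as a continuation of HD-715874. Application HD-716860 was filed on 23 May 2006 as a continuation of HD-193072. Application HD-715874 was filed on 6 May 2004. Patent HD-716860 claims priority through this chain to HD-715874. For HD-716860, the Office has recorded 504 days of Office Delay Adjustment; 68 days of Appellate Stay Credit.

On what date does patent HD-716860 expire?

November 29, 2021

Earliest priority filing: 6 May 2004.
Base term: 6 May 2004 + 16 years → 6 May 2020.
Office Delay Adjustment: +504 days → 22 September 2021.
Appellate Stay Credit: +68 days → 29 November 2021.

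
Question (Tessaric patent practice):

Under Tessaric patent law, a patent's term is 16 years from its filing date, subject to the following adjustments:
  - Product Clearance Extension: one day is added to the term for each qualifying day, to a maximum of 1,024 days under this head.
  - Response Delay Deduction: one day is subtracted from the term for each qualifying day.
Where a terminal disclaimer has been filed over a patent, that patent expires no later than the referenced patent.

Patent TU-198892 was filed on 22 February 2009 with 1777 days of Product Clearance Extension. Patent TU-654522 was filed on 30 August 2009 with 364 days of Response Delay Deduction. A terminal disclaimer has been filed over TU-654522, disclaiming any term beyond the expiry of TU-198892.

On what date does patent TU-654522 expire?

Natural term of TU-654522:
  Base: filing + 16 years → 30 August 2025.
  Response Delay Deduction: −364 days → 31 August 2024.
Expiry of referenced patent TU-198892:
  Base: filing + 16 years → 22 February 2025.
  Product Clearance Extension: 1777 days claimed exceeds the 1024-day cap, so +1024 days → 13 December 2027.
Terminal disclaimer: TU-654522 expires on the earlier of 31 August 2024 and 13 December 2027.

August 31, 2024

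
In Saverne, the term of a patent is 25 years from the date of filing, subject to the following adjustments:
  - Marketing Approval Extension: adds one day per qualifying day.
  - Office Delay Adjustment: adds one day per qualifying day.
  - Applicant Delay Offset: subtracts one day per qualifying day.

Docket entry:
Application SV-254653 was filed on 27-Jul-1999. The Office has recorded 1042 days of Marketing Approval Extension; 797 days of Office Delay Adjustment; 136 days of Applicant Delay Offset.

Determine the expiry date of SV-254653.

Base term: filing date + 25 years → 27 July 2024.
Marketing Approval Extension: +1042 days → 4 June 2027.
Office Delay Adjustment: +797 days → 9 August 2029.
Applicant Delay Offset: −136 days → 26 March 2029.

March 26, 2029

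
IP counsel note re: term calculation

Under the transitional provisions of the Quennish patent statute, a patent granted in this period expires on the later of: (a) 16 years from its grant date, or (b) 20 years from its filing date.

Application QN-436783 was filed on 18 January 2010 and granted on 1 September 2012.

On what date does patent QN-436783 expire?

2030-01-18

(a) grant + 16 years → 1 September 2028.
(b) filing + 20 years → 18 January 2030.
Later of the two: 18 January 2030.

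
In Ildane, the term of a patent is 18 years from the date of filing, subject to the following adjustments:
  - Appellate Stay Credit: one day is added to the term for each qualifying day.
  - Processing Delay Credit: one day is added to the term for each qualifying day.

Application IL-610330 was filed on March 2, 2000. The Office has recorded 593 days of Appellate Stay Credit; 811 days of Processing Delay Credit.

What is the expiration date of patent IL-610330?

January 4, 2022

Base term: filing date + 18 years → 2 March 2018.
Appellate Stay Credit: +593 days → 16 October 2019.
Processing Delay Credit: +811 days → 4 January 2022.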